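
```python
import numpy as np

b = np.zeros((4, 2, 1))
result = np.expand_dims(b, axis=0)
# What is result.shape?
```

(1, 4, 2, 1)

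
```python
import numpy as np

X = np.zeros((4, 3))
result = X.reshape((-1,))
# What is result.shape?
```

(12,)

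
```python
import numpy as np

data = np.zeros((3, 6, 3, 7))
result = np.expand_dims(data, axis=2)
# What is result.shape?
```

(3, 6, 1, 3, 7)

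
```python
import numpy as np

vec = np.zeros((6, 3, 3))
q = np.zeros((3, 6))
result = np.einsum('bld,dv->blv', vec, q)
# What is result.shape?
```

(6, 3, 6)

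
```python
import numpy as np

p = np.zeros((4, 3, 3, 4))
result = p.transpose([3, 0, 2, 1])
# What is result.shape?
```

(4, 4, 3, 3)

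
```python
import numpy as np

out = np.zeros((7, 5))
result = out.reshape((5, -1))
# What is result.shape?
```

(5, 7)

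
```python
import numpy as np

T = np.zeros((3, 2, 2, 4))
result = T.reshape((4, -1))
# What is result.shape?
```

(4, 12)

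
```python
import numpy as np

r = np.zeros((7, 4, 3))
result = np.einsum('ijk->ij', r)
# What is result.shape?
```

(7, 4)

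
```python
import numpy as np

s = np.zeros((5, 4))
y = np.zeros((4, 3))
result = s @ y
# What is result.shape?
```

(5, 3)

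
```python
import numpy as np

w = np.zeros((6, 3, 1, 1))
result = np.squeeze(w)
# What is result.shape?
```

(6, 3)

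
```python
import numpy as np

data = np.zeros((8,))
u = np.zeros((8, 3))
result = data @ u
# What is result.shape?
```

(3,)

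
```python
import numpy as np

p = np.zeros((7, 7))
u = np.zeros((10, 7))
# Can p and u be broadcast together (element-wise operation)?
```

No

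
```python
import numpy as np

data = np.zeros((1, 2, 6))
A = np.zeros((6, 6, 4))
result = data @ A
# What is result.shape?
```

(6, 2, 4)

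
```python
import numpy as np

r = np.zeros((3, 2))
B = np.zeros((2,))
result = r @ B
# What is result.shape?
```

(3,)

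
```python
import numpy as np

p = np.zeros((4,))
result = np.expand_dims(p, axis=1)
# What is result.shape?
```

(4, 1)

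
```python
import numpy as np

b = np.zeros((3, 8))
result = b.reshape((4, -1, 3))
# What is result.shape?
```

(4, 2, 3)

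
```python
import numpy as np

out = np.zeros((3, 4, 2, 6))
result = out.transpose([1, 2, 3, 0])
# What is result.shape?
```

(4, 2, 6, 3)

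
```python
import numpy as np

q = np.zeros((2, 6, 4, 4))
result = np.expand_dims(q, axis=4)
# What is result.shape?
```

(2, 6, 4, 4, 1)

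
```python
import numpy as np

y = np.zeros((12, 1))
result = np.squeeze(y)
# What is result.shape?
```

(12,)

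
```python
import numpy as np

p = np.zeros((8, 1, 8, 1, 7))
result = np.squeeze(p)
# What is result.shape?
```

(8, 8, 7)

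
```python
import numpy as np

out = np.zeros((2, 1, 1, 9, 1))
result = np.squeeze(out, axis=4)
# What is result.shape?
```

(2, 1, 1, 9)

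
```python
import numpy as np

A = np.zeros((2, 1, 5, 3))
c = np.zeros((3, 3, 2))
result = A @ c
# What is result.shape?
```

(2, 3, 5, 2)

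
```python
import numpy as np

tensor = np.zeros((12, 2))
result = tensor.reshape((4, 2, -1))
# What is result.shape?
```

(4, 2, 3)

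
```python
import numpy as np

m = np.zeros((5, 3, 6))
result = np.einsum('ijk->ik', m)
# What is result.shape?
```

(5, 6)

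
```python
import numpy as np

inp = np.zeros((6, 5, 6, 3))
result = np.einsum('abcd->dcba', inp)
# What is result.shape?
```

(3, 6, 5, 6)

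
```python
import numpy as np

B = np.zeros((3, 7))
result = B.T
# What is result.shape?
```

(7, 3)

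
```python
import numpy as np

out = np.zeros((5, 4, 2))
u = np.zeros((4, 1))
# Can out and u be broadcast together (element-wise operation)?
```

Yes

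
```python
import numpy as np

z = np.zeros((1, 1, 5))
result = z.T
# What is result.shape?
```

(5, 1, 1)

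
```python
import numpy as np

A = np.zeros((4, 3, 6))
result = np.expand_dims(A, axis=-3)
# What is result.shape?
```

(4, 1, 3, 6)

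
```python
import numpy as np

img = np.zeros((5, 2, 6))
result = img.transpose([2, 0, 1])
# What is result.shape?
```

(6, 5, 2)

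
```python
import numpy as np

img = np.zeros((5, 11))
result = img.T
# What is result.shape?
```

(11, 5)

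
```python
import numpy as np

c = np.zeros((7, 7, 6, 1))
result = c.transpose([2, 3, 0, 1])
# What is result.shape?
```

(6, 1, 7, 7)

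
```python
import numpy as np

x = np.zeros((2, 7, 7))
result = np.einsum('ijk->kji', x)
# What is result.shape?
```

(7, 7, 2)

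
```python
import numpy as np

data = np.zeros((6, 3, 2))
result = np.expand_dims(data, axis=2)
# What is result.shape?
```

(6, 3, 1, 2)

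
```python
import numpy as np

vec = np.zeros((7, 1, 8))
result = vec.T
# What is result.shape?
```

(8, 1, 7)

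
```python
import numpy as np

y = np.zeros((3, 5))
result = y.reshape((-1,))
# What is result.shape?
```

(15,)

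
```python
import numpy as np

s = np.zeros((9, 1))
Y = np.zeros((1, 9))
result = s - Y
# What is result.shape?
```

(9, 9)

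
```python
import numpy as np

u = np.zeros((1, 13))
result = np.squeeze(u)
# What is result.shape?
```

(13,)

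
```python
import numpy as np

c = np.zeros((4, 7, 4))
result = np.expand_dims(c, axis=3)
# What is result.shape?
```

(4, 7, 4, 1)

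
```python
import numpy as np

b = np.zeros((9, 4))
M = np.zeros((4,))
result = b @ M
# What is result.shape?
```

(9,)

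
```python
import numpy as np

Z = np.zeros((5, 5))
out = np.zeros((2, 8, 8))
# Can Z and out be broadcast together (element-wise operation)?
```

No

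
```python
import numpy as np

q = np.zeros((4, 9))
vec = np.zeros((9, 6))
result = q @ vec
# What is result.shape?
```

(4, 6)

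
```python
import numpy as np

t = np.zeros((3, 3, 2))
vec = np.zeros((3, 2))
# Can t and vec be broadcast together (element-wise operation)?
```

Yes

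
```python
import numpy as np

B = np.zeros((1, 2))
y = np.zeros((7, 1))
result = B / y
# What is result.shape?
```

(7, 2)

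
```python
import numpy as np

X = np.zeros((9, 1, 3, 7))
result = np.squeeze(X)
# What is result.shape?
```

(9, 3, 7)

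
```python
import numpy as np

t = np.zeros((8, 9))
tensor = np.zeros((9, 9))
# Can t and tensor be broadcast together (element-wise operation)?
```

No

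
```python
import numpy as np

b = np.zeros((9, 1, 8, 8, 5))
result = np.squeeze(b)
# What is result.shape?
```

(9, 8, 8, 5)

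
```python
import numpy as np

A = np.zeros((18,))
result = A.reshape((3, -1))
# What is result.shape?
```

(3, 6)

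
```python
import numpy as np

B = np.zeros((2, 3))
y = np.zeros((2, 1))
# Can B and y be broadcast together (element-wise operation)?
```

Yes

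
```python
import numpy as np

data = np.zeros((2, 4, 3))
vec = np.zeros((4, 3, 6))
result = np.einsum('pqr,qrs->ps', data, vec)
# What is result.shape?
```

(2, 6)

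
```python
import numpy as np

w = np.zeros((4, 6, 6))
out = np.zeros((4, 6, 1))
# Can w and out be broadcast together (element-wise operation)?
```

Yes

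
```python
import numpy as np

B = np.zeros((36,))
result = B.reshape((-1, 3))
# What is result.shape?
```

(12, 3)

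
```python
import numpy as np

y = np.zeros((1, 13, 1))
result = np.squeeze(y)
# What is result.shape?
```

(13,)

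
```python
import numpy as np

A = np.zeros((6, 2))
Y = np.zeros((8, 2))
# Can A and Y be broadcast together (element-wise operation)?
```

No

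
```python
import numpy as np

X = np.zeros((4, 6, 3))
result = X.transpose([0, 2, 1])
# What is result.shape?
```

(4, 3, 6)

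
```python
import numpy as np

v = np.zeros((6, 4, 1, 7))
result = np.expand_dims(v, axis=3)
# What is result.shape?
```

(6, 4, 1, 1, 7)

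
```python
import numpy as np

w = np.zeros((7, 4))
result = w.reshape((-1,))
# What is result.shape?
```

(28,)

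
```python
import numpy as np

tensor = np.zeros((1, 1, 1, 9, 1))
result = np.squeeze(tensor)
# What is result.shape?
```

(9,)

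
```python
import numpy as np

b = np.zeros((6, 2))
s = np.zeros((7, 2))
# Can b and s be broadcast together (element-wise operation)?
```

No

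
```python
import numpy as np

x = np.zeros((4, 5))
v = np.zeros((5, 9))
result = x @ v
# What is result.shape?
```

(4, 9)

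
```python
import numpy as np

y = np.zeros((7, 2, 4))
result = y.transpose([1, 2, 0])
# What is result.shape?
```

(2, 4, 7)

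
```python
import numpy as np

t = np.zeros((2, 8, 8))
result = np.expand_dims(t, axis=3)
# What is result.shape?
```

(2, 8, 8, 1)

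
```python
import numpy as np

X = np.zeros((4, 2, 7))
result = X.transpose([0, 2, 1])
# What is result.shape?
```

(4, 7, 2)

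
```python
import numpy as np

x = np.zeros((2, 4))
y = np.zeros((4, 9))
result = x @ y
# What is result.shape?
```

(2, 9)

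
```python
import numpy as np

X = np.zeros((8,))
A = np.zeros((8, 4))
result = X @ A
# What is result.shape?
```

(4,)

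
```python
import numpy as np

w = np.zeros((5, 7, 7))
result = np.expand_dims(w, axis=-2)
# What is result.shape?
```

(5, 7, 1, 7)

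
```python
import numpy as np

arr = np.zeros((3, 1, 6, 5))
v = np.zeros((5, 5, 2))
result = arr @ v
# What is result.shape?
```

(3, 5, 6, 2)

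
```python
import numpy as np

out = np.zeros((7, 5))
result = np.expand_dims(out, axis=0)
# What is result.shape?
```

(1, 7, 5)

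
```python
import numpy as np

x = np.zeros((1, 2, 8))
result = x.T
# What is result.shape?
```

(8, 2, 1)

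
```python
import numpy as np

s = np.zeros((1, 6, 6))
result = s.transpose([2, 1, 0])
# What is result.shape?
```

(6, 6, 1)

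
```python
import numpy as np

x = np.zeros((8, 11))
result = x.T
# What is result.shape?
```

(11, 8)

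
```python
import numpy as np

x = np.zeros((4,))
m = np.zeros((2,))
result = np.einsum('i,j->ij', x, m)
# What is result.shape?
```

(4, 2)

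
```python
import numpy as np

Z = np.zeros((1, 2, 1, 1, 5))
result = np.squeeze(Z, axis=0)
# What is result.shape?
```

(2, 1, 1, 5)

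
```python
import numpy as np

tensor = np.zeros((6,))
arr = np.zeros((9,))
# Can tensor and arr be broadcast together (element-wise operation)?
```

No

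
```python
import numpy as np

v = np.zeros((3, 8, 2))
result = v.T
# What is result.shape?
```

(2, 8, 3)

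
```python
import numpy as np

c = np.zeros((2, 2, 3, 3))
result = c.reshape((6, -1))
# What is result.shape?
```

(6, 6)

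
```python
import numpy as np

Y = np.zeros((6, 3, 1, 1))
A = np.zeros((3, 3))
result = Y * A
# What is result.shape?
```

(6, 3, 3, 3)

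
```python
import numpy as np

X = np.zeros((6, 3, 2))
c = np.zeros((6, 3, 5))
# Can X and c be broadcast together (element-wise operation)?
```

No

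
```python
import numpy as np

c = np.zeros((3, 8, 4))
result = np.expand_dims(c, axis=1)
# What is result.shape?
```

(3, 1, 8, 4)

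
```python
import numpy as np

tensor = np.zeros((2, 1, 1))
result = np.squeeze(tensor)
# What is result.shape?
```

(2,)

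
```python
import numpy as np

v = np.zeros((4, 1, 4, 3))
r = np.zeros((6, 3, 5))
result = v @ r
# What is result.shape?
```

(4, 6, 4, 5)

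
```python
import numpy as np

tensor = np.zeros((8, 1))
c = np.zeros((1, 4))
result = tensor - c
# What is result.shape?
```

(8, 4)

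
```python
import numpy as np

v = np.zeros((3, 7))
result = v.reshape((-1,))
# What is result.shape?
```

(21,)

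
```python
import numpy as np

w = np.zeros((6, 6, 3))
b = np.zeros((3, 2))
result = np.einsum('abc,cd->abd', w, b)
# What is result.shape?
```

(6, 6, 2)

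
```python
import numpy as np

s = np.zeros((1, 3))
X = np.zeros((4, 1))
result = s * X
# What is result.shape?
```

(4, 3)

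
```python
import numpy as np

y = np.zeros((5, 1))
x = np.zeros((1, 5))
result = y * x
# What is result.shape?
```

(5, 5)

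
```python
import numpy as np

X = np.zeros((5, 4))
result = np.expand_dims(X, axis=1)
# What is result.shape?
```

(5, 1, 4)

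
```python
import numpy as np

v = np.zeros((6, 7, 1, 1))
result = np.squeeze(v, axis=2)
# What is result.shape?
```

(6, 7, 1)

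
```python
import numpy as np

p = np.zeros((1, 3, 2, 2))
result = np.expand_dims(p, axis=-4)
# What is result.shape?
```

(1, 1, 3, 2, 2)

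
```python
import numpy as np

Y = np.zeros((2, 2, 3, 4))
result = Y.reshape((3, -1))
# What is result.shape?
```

(3, 16)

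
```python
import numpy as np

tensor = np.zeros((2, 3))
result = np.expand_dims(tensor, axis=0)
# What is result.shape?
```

(1, 2, 3)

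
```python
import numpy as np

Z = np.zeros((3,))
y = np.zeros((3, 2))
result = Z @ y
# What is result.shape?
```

(2,)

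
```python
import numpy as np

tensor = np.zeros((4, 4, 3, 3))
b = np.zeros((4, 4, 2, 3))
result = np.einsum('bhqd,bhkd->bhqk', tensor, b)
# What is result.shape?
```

(4, 4, 3, 2)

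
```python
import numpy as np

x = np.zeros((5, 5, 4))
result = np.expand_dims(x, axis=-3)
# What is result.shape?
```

(5, 1, 5, 4)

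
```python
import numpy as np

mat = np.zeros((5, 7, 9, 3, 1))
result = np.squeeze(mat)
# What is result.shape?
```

(5, 7, 9, 3)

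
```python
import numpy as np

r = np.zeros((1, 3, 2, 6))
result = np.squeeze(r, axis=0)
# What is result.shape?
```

(3, 2, 6)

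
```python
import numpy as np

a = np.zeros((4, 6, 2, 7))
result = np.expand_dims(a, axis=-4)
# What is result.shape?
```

(4, 1, 6, 2, 7)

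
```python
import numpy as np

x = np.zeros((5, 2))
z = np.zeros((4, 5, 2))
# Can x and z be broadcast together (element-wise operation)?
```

Yes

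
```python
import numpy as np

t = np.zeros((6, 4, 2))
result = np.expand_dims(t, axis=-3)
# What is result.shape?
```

(6, 1, 4, 2)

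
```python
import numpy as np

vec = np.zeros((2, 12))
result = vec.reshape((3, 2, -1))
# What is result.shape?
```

(3, 2, 4)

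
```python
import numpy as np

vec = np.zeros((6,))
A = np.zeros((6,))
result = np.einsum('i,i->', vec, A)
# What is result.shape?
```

()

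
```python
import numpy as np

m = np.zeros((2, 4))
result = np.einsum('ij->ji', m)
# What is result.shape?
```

(4, 2)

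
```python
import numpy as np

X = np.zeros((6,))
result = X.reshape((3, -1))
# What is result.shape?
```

(3, 2)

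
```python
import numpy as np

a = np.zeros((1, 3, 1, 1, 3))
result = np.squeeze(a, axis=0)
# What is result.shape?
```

(3, 1, 1, 3)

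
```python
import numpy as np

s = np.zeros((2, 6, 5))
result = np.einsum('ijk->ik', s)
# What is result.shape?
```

(2, 5)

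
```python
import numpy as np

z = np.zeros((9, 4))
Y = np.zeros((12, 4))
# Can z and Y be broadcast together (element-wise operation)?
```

No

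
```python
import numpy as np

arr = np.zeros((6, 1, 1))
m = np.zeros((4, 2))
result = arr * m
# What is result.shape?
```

(6, 4, 2)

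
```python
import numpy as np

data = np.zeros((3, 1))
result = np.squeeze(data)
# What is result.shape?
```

(3,)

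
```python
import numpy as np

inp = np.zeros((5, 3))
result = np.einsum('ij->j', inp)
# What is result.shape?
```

(3,)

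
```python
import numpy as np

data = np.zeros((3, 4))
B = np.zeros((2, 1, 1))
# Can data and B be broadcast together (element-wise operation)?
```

Yes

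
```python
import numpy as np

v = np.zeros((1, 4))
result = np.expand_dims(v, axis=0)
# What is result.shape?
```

(1, 1, 4)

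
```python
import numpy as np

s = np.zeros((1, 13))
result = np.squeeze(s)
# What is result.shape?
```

(13,)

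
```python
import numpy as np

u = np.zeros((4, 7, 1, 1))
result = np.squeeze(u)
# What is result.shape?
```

(4, 7)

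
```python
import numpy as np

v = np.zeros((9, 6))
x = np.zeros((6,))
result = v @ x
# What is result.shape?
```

(9,)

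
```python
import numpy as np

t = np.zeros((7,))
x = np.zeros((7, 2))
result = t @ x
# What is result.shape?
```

(2,)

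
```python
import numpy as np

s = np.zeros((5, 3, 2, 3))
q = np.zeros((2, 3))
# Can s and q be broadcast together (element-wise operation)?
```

Yes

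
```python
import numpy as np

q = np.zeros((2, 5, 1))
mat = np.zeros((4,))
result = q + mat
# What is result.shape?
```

(2, 5, 4)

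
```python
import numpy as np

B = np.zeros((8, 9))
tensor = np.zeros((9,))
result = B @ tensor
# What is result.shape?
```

(8,)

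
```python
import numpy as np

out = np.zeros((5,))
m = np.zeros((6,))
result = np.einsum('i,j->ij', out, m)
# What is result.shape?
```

(5, 6)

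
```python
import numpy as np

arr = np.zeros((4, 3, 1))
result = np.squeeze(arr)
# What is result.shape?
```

(4, 3)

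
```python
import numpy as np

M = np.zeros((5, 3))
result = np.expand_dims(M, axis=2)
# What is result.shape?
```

(5, 3, 1)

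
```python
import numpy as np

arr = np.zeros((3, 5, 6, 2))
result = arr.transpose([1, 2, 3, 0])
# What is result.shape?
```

(5, 6, 2, 3)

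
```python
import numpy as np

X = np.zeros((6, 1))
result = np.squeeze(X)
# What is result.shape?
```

(6,)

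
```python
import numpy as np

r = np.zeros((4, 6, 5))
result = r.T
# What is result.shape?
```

(5, 6, 4)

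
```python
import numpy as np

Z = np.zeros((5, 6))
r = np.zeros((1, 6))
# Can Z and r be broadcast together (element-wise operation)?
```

Yes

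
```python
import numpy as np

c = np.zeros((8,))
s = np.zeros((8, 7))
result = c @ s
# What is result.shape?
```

(7,)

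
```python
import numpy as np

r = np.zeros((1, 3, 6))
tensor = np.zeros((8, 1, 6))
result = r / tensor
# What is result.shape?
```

(8, 3, 6)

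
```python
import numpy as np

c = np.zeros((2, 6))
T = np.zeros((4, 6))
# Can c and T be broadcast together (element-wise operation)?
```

No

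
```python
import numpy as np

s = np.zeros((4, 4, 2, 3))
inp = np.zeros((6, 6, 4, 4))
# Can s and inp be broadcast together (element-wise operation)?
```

No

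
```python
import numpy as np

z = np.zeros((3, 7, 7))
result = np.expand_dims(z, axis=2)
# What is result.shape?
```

(3, 7, 1, 7)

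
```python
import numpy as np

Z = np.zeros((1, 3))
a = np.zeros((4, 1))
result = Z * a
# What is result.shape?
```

(4, 3)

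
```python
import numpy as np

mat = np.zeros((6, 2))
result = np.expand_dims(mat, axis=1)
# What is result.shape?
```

(6, 1, 2)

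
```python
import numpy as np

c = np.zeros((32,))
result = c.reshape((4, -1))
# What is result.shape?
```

(4, 8)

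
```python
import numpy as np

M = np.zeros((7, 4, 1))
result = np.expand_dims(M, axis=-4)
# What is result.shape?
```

(1, 7, 4, 1)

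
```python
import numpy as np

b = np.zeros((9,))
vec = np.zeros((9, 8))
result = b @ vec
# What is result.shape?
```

(8,)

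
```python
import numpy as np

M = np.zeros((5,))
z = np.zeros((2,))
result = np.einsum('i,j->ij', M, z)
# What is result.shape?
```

(5, 2)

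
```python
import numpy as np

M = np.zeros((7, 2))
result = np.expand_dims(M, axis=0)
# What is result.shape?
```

(1, 7, 2)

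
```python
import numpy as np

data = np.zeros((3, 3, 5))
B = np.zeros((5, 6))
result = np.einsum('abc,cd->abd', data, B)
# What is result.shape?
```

(3, 3, 6)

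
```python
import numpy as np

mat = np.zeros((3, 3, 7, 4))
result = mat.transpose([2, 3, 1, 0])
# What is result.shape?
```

(7, 4, 3, 3)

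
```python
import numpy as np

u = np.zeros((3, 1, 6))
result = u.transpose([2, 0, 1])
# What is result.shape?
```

(6, 3, 1)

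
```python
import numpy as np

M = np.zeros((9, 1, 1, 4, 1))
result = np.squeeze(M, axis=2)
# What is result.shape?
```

(9, 1, 4, 1)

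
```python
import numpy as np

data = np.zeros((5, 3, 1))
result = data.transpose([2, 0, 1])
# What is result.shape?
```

(1, 5, 3)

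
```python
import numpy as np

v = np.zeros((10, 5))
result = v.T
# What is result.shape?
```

(5, 10)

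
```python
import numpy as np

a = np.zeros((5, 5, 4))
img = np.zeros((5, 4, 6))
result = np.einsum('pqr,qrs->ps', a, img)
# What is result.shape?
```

(5, 6)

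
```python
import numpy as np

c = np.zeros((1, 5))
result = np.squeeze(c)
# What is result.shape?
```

(5,)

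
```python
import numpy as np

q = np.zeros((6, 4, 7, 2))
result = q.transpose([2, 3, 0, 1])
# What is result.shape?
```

(7, 2, 6, 4)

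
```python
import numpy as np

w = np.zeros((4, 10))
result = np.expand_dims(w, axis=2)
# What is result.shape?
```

(4, 10, 1)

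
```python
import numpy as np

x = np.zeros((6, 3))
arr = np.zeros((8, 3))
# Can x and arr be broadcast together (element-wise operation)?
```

No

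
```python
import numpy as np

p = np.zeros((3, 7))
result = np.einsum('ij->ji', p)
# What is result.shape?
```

(7, 3)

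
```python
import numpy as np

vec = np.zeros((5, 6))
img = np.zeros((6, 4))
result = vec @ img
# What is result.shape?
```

(5, 4)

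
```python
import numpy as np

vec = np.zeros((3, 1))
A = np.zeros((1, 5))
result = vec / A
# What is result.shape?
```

(3, 5)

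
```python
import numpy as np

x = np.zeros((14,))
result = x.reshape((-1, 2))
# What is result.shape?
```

(7, 2)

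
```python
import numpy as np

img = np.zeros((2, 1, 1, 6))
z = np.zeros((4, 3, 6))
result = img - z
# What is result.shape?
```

(2, 4, 3, 6)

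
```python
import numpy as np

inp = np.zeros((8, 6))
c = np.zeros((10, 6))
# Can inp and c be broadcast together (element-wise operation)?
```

No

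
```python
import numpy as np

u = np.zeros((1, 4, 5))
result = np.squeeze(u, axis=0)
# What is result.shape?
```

(4, 5)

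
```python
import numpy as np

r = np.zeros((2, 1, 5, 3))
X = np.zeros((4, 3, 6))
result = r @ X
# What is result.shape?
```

(2, 4, 5, 6)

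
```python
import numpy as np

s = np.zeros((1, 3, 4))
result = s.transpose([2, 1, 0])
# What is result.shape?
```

(4, 3, 1)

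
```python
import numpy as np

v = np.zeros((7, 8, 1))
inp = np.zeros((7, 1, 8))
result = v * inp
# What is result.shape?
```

(7, 8, 8)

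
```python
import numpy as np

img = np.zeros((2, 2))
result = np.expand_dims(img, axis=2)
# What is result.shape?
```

(2, 2, 1)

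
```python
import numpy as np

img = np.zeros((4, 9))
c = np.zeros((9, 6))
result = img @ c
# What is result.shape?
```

(4, 6)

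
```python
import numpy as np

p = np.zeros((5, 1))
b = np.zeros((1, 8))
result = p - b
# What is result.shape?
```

(5, 8)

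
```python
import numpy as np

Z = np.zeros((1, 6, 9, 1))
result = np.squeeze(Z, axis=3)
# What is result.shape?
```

(1, 6, 9)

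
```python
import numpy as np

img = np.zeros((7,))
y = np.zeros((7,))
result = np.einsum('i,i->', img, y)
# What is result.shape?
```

()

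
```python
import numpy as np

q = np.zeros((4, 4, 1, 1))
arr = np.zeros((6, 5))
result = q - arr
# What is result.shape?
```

(4, 4, 6, 5)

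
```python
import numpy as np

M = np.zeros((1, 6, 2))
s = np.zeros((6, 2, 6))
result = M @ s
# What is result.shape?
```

(6, 6, 6)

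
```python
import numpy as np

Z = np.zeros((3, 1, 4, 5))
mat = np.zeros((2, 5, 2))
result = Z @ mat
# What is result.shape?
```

(3, 2, 4, 2)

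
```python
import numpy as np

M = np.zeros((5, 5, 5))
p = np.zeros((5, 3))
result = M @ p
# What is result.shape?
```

(5, 5, 3)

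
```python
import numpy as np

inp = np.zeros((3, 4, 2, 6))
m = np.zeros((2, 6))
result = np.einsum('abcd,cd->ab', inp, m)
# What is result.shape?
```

(3, 4)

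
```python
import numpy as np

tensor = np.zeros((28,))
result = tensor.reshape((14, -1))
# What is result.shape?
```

(14, 2)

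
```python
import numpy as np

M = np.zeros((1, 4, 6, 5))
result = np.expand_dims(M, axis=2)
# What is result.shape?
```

(1, 4, 1, 6, 5)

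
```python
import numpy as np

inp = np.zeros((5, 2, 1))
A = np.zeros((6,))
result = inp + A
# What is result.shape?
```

(5, 2, 6)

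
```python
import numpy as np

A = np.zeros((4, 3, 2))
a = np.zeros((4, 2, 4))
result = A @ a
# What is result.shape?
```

(4, 3, 4)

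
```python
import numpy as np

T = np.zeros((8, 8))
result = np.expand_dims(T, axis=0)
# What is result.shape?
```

(1, 8, 8)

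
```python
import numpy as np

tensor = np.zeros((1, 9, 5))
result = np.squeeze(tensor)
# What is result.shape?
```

(9, 5)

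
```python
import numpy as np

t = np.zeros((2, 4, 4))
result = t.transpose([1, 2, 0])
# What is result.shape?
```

(4, 4, 2)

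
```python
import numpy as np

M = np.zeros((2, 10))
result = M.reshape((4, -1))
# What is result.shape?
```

(4, 5)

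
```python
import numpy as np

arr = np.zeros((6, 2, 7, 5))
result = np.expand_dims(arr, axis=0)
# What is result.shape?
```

(1, 6, 2, 7, 5)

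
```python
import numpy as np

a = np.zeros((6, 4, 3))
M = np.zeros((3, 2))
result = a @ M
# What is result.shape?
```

(6, 4, 2)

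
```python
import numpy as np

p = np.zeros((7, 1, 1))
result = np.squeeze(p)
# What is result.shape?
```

(7,)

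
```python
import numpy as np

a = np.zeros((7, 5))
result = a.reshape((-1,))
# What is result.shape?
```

(35,)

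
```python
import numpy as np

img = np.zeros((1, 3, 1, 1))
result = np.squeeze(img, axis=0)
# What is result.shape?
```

(3, 1, 1)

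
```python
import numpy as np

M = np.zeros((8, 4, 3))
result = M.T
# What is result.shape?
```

(3, 4, 8)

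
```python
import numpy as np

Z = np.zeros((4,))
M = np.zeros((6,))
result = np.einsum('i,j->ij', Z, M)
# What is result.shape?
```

(4, 6)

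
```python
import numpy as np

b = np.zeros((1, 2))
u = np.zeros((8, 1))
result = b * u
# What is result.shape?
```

(8, 2)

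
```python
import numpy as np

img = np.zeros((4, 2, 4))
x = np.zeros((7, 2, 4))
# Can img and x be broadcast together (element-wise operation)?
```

No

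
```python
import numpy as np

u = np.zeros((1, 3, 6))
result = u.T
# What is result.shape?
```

(6, 3, 1)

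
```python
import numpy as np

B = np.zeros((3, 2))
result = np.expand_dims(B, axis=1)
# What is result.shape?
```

(3, 1, 2)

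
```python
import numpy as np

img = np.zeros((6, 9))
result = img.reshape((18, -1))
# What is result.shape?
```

(18, 3)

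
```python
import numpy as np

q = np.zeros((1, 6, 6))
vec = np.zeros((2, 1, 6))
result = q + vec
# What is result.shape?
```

(2, 6, 6)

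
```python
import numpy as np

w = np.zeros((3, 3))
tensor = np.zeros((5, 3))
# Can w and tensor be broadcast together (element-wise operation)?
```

No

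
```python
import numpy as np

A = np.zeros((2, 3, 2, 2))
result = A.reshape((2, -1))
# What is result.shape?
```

(2, 12)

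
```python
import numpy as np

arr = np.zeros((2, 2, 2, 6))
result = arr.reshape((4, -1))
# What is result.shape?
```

(4, 12)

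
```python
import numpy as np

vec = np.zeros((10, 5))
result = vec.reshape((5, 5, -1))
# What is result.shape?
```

(5, 5, 2)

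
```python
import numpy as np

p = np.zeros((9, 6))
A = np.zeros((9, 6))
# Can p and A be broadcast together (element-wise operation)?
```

Yes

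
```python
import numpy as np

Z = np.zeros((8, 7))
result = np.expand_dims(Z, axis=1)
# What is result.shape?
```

(8, 1, 7)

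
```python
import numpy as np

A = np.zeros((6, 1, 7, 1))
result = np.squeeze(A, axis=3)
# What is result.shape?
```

(6, 1, 7)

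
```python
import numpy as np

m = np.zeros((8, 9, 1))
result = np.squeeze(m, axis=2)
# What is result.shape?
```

(8, 9)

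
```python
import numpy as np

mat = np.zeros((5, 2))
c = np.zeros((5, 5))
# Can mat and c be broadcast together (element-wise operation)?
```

No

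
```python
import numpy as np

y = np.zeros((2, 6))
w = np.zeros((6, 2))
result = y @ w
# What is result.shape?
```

(2, 2)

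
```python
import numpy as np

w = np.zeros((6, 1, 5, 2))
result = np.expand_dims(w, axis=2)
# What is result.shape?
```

(6, 1, 1, 5, 2)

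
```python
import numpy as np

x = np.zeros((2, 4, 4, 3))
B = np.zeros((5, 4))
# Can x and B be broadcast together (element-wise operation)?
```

No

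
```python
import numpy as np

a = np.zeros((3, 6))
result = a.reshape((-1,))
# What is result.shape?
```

(18,)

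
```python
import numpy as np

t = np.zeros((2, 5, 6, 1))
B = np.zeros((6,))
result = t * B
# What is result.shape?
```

(2, 5, 6, 6)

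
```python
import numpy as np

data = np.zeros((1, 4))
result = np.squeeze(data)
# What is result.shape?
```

(4,)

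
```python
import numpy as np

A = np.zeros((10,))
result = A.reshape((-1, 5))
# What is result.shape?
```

(2, 5)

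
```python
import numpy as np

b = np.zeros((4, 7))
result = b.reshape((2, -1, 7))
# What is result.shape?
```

(2, 2, 7)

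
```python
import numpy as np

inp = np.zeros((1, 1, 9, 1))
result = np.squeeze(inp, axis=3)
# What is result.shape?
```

(1, 1, 9)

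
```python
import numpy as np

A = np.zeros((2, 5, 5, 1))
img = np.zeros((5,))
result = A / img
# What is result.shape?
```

(2, 5, 5, 5)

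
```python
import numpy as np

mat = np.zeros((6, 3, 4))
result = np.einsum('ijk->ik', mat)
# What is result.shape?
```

(6, 4)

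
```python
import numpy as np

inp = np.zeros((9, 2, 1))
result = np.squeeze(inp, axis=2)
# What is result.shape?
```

(9, 2)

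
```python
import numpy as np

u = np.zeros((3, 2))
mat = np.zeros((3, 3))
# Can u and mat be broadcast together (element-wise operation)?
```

No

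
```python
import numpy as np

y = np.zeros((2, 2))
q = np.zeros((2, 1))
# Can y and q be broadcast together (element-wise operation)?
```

Yes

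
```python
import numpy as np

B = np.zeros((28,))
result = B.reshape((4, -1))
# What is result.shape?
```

(4, 7)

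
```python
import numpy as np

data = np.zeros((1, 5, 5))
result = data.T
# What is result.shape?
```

(5, 5, 1)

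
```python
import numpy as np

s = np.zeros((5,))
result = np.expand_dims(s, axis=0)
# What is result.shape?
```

(1, 5)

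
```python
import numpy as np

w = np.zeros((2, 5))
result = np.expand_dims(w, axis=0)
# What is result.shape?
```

(1, 2, 5)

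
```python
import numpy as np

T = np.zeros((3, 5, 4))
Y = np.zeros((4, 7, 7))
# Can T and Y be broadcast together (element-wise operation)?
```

No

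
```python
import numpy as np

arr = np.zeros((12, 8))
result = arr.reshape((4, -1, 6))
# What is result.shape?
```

(4, 4, 6)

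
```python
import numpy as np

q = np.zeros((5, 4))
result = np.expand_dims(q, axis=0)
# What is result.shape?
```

(1, 5, 4)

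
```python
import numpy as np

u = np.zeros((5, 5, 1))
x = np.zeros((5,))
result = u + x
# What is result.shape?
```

(5, 5, 5)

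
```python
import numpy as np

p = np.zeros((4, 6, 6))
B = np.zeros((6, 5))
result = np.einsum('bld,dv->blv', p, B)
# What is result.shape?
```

(4, 6, 5)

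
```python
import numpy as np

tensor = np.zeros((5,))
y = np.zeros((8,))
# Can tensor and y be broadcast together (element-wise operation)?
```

No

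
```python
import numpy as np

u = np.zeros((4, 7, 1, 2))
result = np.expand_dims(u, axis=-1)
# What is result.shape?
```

(4, 7, 1, 2, 1)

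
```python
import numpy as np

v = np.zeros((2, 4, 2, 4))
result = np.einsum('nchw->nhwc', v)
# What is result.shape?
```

(2, 2, 4, 4)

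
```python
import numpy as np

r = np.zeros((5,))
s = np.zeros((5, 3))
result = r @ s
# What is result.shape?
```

(3,)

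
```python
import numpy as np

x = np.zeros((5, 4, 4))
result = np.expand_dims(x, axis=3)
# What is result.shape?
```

(5, 4, 4, 1)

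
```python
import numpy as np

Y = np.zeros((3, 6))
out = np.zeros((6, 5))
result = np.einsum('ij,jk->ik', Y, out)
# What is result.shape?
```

(3, 5)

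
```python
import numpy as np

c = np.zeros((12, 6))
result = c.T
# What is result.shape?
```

(6, 12)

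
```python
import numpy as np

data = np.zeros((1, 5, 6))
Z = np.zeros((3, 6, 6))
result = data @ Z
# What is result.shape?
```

(3, 5, 6)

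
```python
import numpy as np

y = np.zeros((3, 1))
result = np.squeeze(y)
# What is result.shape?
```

(3,)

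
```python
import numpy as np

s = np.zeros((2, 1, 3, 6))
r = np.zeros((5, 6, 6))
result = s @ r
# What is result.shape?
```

(2, 5, 3, 6)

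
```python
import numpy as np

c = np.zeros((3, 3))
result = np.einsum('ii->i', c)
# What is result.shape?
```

(3,)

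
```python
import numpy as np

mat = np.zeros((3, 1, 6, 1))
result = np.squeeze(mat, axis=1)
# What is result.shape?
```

(3, 6, 1)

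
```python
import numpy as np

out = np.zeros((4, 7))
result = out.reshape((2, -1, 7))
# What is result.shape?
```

(2, 2, 7)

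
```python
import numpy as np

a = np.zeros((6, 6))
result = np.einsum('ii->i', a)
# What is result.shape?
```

(6,)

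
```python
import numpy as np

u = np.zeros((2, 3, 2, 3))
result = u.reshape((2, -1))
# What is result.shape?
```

(2, 18)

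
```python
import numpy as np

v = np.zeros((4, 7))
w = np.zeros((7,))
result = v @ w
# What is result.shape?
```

(4,)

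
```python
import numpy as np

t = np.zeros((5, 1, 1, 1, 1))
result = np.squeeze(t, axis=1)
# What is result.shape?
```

(5, 1, 1, 1)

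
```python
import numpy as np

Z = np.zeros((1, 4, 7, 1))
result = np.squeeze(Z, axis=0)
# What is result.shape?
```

(4, 7, 1)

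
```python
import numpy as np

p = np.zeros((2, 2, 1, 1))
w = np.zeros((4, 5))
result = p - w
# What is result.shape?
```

(2, 2, 4, 5)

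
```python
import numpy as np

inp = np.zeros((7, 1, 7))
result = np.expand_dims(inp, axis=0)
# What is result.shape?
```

(1, 7, 1, 7)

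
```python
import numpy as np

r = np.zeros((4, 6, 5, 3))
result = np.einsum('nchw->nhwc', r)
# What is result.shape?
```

(4, 5, 3, 6)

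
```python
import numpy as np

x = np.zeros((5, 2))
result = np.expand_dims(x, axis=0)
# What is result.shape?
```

(1, 5, 2)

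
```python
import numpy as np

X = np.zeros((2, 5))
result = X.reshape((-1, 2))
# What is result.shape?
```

(5, 2)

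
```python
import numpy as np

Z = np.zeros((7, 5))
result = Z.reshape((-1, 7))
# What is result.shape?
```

(5, 7)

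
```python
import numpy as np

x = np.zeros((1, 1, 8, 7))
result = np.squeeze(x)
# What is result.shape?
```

(8, 7)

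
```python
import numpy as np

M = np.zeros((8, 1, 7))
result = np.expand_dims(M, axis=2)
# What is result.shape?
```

(8, 1, 1, 7)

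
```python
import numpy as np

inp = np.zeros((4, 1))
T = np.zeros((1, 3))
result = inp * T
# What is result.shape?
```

(4, 3)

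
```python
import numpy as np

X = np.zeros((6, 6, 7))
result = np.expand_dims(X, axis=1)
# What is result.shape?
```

(6, 1, 6, 7)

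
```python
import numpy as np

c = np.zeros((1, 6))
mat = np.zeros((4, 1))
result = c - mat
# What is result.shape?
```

(4, 6)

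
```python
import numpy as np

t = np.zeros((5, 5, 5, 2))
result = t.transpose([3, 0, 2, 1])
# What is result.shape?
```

(2, 5, 5, 5)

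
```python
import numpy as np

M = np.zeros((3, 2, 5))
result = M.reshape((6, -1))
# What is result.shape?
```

(6, 5)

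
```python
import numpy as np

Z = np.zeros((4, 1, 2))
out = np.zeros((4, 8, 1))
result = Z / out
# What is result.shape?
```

(4, 8, 2)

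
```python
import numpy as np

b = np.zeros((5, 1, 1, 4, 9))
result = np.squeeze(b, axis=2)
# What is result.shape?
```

(5, 1, 4, 9)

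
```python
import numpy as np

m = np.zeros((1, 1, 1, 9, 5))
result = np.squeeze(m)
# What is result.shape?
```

(9, 5)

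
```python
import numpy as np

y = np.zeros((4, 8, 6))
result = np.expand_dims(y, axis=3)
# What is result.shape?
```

(4, 8, 6, 1)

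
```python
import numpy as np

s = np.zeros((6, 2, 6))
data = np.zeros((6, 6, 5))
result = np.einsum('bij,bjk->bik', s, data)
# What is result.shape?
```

(6, 2, 5)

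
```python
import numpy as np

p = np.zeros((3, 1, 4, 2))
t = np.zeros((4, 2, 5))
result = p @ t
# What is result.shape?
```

(3, 4, 4, 5)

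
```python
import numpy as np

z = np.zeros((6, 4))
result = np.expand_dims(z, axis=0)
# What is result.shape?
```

(1, 6, 4)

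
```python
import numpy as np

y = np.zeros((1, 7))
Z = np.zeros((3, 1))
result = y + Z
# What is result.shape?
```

(3, 7)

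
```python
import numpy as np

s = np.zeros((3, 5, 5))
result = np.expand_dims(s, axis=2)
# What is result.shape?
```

(3, 5, 1, 5)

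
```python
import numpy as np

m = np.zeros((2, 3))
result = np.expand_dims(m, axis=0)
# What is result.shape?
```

(1, 2, 3)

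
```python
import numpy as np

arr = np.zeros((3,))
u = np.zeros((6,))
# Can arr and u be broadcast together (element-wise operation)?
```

No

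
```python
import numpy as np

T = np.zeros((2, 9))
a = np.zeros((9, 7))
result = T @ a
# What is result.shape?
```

(2, 7)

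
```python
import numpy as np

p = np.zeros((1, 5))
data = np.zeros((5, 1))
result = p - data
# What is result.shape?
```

(5, 5)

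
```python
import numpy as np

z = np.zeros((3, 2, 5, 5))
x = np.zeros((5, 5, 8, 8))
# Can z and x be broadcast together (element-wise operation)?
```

No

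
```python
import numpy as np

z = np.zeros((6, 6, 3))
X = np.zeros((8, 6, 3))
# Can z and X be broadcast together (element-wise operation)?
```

No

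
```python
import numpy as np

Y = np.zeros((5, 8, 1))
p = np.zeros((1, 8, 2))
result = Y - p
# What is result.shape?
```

(5, 8, 2)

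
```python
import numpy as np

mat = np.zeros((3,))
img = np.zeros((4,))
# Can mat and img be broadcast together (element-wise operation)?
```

No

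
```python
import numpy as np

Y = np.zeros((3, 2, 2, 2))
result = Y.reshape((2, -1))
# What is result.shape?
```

(2, 12)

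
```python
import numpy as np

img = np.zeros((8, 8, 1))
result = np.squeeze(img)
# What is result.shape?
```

(8, 8)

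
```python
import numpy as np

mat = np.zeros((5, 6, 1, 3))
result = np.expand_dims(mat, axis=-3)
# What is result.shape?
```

(5, 6, 1, 1, 3)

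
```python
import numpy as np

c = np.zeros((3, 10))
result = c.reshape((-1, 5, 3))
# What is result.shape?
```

(2, 5, 3)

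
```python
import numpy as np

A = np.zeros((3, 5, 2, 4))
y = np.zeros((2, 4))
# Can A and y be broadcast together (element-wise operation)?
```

Yes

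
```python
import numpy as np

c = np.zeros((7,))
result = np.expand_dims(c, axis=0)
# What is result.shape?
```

(1, 7)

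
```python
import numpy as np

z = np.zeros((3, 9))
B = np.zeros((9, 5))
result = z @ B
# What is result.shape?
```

(3, 5)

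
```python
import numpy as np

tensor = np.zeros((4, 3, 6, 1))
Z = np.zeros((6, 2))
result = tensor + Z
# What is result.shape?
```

(4, 3, 6, 2)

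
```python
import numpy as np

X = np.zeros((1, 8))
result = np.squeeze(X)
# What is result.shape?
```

(8,)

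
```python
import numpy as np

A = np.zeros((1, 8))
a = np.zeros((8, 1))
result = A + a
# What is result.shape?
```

(8, 8)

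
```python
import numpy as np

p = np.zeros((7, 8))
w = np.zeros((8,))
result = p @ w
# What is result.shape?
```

(7,)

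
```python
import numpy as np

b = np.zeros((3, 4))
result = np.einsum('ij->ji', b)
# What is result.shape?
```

(4, 3)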